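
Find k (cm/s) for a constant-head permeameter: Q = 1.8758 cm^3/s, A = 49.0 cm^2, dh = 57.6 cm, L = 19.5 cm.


Compute hydraulic gradient:
i = dh / L = 57.6 / 19.5 = 2.95385
Then apply Darcy's law:
k = Q / (A * i)
k = 1.8758 / (49.0 * 2.95385)
k = 1.8758 / 144.738
k = 0.01296 cm/s


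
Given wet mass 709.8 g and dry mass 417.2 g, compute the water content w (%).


Result: 70.13 %

Derivation:
Using w = (m_wet - m_dry) / m_dry * 100
m_wet - m_dry = 709.8 - 417.2 = 292.6 g
w = 292.6 / 417.2 * 100
w = 70.13 %


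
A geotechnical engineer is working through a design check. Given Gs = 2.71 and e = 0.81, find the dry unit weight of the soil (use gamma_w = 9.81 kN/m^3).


Result: 14.688 kN/m^3

Derivation:
Using gamma_d = Gs * gamma_w / (1 + e)
gamma_d = 2.71 * 9.81 / (1 + 0.81)
gamma_d = 2.71 * 9.81 / 1.81
gamma_d = 14.688 kN/m^3


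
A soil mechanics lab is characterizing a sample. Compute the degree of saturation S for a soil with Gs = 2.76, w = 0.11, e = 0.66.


Using S = Gs * w / e
S = 2.76 * 0.11 / 0.66
S = 0.46


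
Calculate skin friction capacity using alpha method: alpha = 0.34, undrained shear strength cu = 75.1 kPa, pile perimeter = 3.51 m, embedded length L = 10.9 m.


Using Qs = alpha * cu * perimeter * L
Qs = 0.34 * 75.1 * 3.51 * 10.9
Qs = 976.91 kN


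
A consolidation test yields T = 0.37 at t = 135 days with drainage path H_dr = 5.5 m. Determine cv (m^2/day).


Using cv = T * H_dr^2 / t
H_dr^2 = 5.5^2 = 30.25
cv = 0.37 * 30.25 / 135
cv = 0.08291 m^2/day


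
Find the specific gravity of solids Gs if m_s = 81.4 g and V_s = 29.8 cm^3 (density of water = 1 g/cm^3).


Result: 2.732

Derivation:
Using Gs = m_s / (V_s * rho_w)
Since rho_w = 1 g/cm^3:
Gs = 81.4 / 29.8
Gs = 2.732


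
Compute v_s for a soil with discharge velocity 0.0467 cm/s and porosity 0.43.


Using v_s = v_d / n
v_s = 0.0467 / 0.43
v_s = 0.1086 cm/s


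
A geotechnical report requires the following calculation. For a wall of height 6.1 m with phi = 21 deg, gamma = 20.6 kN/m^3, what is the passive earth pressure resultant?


Compute passive earth pressure coefficient:
Kp = tan^2(45 + phi/2) = tan^2(55.5) = 2.117051
Compute passive force:
Pp = 0.5 * Kp * gamma * H^2
Pp = 0.5 * 2.117051 * 20.6 * 6.1^2
Pp = 811.39 kN/m


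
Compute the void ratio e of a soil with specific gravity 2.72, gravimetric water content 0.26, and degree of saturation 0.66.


Using the relation e = Gs * w / S
e = 2.72 * 0.26 / 0.66
e = 1.0715


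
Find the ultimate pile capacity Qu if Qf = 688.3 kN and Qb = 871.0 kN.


Result: 1559.3 kN

Derivation:
Using Qu = Qf + Qb
Qu = 688.3 + 871.0
Qu = 1559.3 kN


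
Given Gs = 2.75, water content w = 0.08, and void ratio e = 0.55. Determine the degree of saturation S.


Using S = Gs * w / e
S = 2.75 * 0.08 / 0.55
S = 0.4


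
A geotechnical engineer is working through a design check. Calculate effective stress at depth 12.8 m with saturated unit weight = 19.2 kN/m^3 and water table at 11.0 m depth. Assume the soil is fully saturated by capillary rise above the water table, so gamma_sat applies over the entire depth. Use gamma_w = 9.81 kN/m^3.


Result: 228.1 kPa

Derivation:
Total stress = gamma_sat * depth
sigma = 19.2 * 12.8 = 245.76 kPa
Pore water pressure u = gamma_w * (depth - d_wt)
u = 9.81 * (12.8 - 11.0) = 17.658 kPa
Effective stress = sigma - u
sigma' = 245.76 - 17.658 = 228.1 kPa


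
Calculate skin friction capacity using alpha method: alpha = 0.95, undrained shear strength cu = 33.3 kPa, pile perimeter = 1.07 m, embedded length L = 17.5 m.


Using Qs = alpha * cu * perimeter * L
Qs = 0.95 * 33.3 * 1.07 * 17.5
Qs = 592.37 kN


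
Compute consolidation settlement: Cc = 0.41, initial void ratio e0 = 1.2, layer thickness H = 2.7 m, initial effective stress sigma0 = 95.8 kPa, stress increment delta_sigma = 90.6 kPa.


Using Sc = Cc * H / (1 + e0) * log10((sigma0 + delta_sigma) / sigma0)
Stress ratio = (95.8 + 90.6) / 95.8 = 1.94572
log10(1.94572) = 0.28908
Cc * H / (1 + e0) = 0.41 * 2.7 / (1 + 1.2) = 0.503182
Sc = 0.503182 * 0.28908
Sc = 0.1455 m


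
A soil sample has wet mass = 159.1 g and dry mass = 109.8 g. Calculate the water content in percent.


Using w = (m_wet - m_dry) / m_dry * 100
m_wet - m_dry = 159.1 - 109.8 = 49.3 g
w = 49.3 / 109.8 * 100
w = 44.9 %


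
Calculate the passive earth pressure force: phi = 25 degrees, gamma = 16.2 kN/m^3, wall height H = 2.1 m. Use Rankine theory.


Result: 88.01 kN/m

Derivation:
Compute passive earth pressure coefficient:
Kp = tan^2(45 + phi/2) = tan^2(57.5) = 2.463913
Compute passive force:
Pp = 0.5 * Kp * gamma * H^2
Pp = 0.5 * 2.463913 * 16.2 * 2.1^2
Pp = 88.01 kN/m


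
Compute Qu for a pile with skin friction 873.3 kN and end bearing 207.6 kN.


Result: 1080.9 kN

Derivation:
Using Qu = Qf + Qb
Qu = 873.3 + 207.6
Qu = 1080.9 kN


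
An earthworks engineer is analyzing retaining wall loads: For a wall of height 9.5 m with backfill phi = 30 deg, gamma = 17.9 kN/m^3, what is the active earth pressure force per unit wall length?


Compute active earth pressure coefficient:
Ka = tan^2(45 - phi/2) = tan^2(30.0) = 0.333333
Compute active force:
Pa = 0.5 * Ka * gamma * H^2
Pa = 0.5 * 0.333333 * 17.9 * 9.5^2
Pa = 269.25 kN/m


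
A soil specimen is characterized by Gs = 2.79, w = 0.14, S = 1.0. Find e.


Result: 0.3906

Derivation:
Using the relation e = Gs * w / S
e = 2.79 * 0.14 / 1.0
e = 0.3906


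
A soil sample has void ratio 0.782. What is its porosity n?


Using the relation n = e / (1 + e)
n = 0.782 / (1 + 0.782)
n = 0.782 / 1.782
n = 0.4388


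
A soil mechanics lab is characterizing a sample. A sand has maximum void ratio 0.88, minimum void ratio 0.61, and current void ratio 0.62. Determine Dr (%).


Using Dr = (e_max - e) / (e_max - e_min) * 100
e_max - e = 0.88 - 0.62 = 0.26
e_max - e_min = 0.88 - 0.61 = 0.27
Dr = 0.26 / 0.27 * 100
Dr = 96.3 %


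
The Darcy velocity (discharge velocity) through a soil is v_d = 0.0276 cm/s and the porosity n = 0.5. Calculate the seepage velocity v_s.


Result: 0.0552 cm/s

Derivation:
Using v_s = v_d / n
v_s = 0.0276 / 0.5
v_s = 0.0552 cm/s


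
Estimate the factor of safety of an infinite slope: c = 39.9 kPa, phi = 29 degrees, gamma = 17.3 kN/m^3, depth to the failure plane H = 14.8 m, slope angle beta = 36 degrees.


Using Fs = c / (gamma*H*sin(beta)*cos(beta)) + tan(phi)/tan(beta)
Cohesion contribution = 39.9 / (17.3*14.8*sin(36)*cos(36))
Cohesion contribution = 0.327709
Friction contribution = tan(29)/tan(36) = 0.762941
Fs = 0.327709 + 0.762941
Fs = 1.091


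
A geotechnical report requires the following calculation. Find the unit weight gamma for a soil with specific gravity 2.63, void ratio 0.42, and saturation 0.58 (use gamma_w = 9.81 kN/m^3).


Using gamma = gamma_w * (Gs + S*e) / (1 + e)
Numerator: Gs + S*e = 2.63 + 0.58*0.42 = 2.8736
Denominator: 1 + e = 1 + 0.42 = 1.42
gamma = 9.81 * 2.8736 / 1.42
gamma = 19.852 kN/m^3


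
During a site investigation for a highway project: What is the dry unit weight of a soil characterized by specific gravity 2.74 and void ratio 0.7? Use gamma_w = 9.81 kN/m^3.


Result: 15.811 kN/m^3

Derivation:
Using gamma_d = Gs * gamma_w / (1 + e)
gamma_d = 2.74 * 9.81 / (1 + 0.7)
gamma_d = 2.74 * 9.81 / 1.7
gamma_d = 15.811 kN/m^3


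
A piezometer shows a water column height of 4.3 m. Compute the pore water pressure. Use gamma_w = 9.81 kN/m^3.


Using u = gamma_w * h_w
u = 9.81 * 4.3
u = 42.18 kPa


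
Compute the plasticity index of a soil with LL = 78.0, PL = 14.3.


Using PI = LL - PL
PI = 78.0 - 14.3
PI = 63.7


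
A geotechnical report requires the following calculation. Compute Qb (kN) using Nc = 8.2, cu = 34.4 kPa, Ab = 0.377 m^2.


Using Qb = Nc * cu * Ab
Qb = 8.2 * 34.4 * 0.377
Qb = 106.34 kN


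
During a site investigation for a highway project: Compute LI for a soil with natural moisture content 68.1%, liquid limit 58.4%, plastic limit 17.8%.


First compute the plasticity index:
PI = LL - PL = 58.4 - 17.8 = 40.6
Then compute the liquidity index:
LI = (w - PL) / PI
LI = (68.1 - 17.8) / 40.6
LI = 1.239


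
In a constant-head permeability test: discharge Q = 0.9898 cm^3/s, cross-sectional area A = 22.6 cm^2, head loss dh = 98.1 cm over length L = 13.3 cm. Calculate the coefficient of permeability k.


Compute hydraulic gradient:
i = dh / L = 98.1 / 13.3 = 7.37594
Then apply Darcy's law:
k = Q / (A * i)
k = 0.9898 / (22.6 * 7.37594)
k = 0.9898 / 166.696
k = 0.005938 cm/s


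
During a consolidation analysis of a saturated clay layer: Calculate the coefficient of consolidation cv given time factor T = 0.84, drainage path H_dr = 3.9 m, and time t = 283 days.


Using cv = T * H_dr^2 / t
H_dr^2 = 3.9^2 = 15.21
cv = 0.84 * 15.21 / 283
cv = 0.04515 m^2/day


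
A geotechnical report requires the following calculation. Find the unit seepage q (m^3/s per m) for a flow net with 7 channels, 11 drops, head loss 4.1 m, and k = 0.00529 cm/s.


Result: 0.000138 m^3/s per m

Derivation:
Convert k to m/s for unit consistency with H:
k = 0.00529 cm/s = 0.00529 / 100 m/s = 5.29e-05 m/s
Using q = k * H * Nf / Nd
Nf / Nd = 7 / 11 = 0.6364
q = 5.29e-05 * 4.1 * 0.6364
q = 0.000138 m^3/s per m


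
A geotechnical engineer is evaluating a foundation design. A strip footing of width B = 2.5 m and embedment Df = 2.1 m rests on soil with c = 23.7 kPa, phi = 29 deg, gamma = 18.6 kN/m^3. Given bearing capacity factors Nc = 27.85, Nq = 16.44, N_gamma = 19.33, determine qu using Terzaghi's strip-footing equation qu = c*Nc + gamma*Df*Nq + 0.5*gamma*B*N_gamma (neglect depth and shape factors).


Result: 1751.61 kPa

Derivation:
Compute qu = c*Nc + gamma*Df*Nq + 0.5*gamma*B*N_gamma
Term 1: 23.7 * 27.85 = 660.045
Term 2: 18.6 * 2.1 * 16.44 = 642.1464
Term 3: 0.5 * 18.6 * 2.5 * 19.33 = 449.4225
qu = 660.045 + 642.1464 + 449.4225
qu = 1751.61 kPa


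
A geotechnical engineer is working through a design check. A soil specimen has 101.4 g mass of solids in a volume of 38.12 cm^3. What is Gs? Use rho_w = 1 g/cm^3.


Result: 2.66

Derivation:
Using Gs = m_s / (V_s * rho_w)
Since rho_w = 1 g/cm^3:
Gs = 101.4 / 38.12
Gs = 2.66


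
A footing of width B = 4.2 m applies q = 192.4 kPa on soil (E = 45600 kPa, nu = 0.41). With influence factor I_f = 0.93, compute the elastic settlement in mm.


Using Se = q * B * (1 - nu^2) * I_f / E
1 - nu^2 = 1 - 0.41^2 = 0.8319
Se = 192.4 * 4.2 * 0.8319 * 0.93 / 45600
Se = 0.013710 m
Convert to mm: Se = 0.013710 * 1000 = 13.71 mm


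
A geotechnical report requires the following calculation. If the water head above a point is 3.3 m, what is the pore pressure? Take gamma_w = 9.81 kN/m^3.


Using u = gamma_w * h_w
u = 9.81 * 3.3
u = 32.37 kPa


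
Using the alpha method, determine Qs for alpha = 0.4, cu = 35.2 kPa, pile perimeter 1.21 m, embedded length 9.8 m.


Using Qs = alpha * cu * perimeter * L
Qs = 0.4 * 35.2 * 1.21 * 9.8
Qs = 166.96 kN


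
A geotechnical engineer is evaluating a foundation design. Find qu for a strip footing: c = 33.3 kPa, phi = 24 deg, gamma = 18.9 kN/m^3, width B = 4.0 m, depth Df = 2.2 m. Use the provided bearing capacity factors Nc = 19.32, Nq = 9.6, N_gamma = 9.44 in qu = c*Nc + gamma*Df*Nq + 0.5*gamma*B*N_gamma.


Result: 1399.36 kPa

Derivation:
Compute qu = c*Nc + gamma*Df*Nq + 0.5*gamma*B*N_gamma
Term 1: 33.3 * 19.32 = 643.356
Term 2: 18.9 * 2.2 * 9.6 = 399.168
Term 3: 0.5 * 18.9 * 4.0 * 9.44 = 356.832
qu = 643.356 + 399.168 + 356.832
qu = 1399.36 kPa


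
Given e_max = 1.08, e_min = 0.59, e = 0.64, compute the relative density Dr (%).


Using Dr = (e_max - e) / (e_max - e_min) * 100
e_max - e = 1.08 - 0.64 = 0.44
e_max - e_min = 1.08 - 0.59 = 0.49
Dr = 0.44 / 0.49 * 100
Dr = 89.8 %


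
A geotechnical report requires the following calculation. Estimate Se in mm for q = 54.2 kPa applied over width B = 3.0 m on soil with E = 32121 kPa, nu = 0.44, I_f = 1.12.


Result: 4.572 mm

Derivation:
Using Se = q * B * (1 - nu^2) * I_f / E
1 - nu^2 = 1 - 0.44^2 = 0.8064
Se = 54.2 * 3.0 * 0.8064 * 1.12 / 32121
Se = 0.004572 m
Convert to mm: Se = 0.004572 * 1000 = 4.572 mm


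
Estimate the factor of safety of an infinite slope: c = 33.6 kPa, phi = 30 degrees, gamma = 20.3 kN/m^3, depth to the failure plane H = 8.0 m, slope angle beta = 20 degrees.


Using Fs = c / (gamma*H*sin(beta)*cos(beta)) + tan(phi)/tan(beta)
Cohesion contribution = 33.6 / (20.3*8.0*sin(20)*cos(20))
Cohesion contribution = 0.643748
Friction contribution = tan(30)/tan(20) = 1.58626
Fs = 0.643748 + 1.58626
Fs = 2.23


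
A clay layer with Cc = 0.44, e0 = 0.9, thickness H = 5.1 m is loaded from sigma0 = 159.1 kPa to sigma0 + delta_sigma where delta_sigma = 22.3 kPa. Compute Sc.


Result: 0.0673 m

Derivation:
Using Sc = Cc * H / (1 + e0) * log10((sigma0 + delta_sigma) / sigma0)
Stress ratio = (159.1 + 22.3) / 159.1 = 1.14016
log10(1.14016) = 0.0569671
Cc * H / (1 + e0) = 0.44 * 5.1 / (1 + 0.9) = 1.18105
Sc = 1.18105 * 0.0569671
Sc = 0.0673 m


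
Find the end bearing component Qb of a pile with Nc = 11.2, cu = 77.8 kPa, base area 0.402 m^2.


Using Qb = Nc * cu * Ab
Qb = 11.2 * 77.8 * 0.402
Qb = 350.29 kN


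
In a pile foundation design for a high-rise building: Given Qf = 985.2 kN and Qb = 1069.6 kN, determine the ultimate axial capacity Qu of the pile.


Result: 2054.8 kN

Derivation:
Using Qu = Qf + Qb
Qu = 985.2 + 1069.6
Qu = 2054.8 kN


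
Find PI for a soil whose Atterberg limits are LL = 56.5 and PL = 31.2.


Using PI = LL - PL
PI = 56.5 - 31.2
PI = 25.3


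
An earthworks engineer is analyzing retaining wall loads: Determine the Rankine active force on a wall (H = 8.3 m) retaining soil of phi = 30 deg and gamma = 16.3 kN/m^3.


Result: 187.15 kN/m

Derivation:
Compute active earth pressure coefficient:
Ka = tan^2(45 - phi/2) = tan^2(30.0) = 0.333333
Compute active force:
Pa = 0.5 * Ka * gamma * H^2
Pa = 0.5 * 0.333333 * 16.3 * 8.3^2
Pa = 187.15 kN/m


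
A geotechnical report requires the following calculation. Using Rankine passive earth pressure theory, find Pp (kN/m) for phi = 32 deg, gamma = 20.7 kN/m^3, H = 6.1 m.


Compute passive earth pressure coefficient:
Kp = tan^2(45 + phi/2) = tan^2(61.0) = 3.254588
Compute passive force:
Pp = 0.5 * Kp * gamma * H^2
Pp = 0.5 * 3.254588 * 20.7 * 6.1^2
Pp = 1253.42 kN/m


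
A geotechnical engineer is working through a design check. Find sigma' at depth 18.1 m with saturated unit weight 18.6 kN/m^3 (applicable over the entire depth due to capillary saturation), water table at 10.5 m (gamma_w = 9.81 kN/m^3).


Total stress = gamma_sat * depth
sigma = 18.6 * 18.1 = 336.66 kPa
Pore water pressure u = gamma_w * (depth - d_wt)
u = 9.81 * (18.1 - 10.5) = 74.556 kPa
Effective stress = sigma - u
sigma' = 336.66 - 74.556 = 262.1 kPa


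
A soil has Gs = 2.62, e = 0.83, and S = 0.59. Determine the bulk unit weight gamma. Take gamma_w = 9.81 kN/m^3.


Using gamma = gamma_w * (Gs + S*e) / (1 + e)
Numerator: Gs + S*e = 2.62 + 0.59*0.83 = 3.1097
Denominator: 1 + e = 1 + 0.83 = 1.83
gamma = 9.81 * 3.1097 / 1.83
gamma = 16.67 kN/m^3


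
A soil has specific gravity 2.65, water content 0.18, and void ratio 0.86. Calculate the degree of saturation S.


Result: 0.5547

Derivation:
Using S = Gs * w / e
S = 2.65 * 0.18 / 0.86
S = 0.5547


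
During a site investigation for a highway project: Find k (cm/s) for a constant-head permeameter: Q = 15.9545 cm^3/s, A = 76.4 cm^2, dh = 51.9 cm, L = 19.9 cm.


Compute hydraulic gradient:
i = dh / L = 51.9 / 19.9 = 2.60804
Then apply Darcy's law:
k = Q / (A * i)
k = 15.9545 / (76.4 * 2.60804)
k = 15.9545 / 199.254
k = 0.080071 cm/s


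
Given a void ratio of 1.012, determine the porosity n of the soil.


Result: 0.503

Derivation:
Using the relation n = e / (1 + e)
n = 1.012 / (1 + 1.012)
n = 1.012 / 2.012
n = 0.503


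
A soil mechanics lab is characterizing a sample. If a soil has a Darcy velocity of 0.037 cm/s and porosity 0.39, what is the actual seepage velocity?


Result: 0.09487 cm/s

Derivation:
Using v_s = v_d / n
v_s = 0.037 / 0.39
v_s = 0.09487 cm/s


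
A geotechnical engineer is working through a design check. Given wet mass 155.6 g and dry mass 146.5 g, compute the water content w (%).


Result: 6.21 %

Derivation:
Using w = (m_wet - m_dry) / m_dry * 100
m_wet - m_dry = 155.6 - 146.5 = 9.1 g
w = 9.1 / 146.5 * 100
w = 6.21 %


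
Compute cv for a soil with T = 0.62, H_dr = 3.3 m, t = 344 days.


Using cv = T * H_dr^2 / t
H_dr^2 = 3.3^2 = 10.89
cv = 0.62 * 10.89 / 344
cv = 0.01963 m^2/day


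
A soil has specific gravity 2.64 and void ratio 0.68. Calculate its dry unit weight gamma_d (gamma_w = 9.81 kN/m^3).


Using gamma_d = Gs * gamma_w / (1 + e)
gamma_d = 2.64 * 9.81 / (1 + 0.68)
gamma_d = 2.64 * 9.81 / 1.68
gamma_d = 15.416 kN/m^3


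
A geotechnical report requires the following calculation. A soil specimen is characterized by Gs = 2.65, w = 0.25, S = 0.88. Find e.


Result: 0.7528

Derivation:
Using the relation e = Gs * w / S
e = 2.65 * 0.25 / 0.88
e = 0.7528


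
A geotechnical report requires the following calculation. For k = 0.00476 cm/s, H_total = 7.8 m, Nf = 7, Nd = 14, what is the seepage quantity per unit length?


Convert k to m/s for unit consistency with H:
k = 0.00476 cm/s = 0.00476 / 100 m/s = 4.76e-05 m/s
Using q = k * H * Nf / Nd
Nf / Nd = 7 / 14 = 0.5
q = 4.76e-05 * 7.8 * 0.5
q = 0.0001856 m^3/s per m


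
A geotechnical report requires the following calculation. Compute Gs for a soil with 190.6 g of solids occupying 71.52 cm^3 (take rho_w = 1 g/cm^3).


Result: 2.665

Derivation:
Using Gs = m_s / (V_s * rho_w)
Since rho_w = 1 g/cm^3:
Gs = 190.6 / 71.52
Gs = 2.665


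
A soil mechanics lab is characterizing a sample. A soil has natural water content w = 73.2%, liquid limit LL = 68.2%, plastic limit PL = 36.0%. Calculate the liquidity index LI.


First compute the plasticity index:
PI = LL - PL = 68.2 - 36.0 = 32.2
Then compute the liquidity index:
LI = (w - PL) / PI
LI = (73.2 - 36.0) / 32.2
LI = 1.155


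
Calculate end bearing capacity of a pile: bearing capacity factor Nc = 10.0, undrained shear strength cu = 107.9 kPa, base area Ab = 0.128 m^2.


Result: 138.11 kN

Derivation:
Using Qb = Nc * cu * Ab
Qb = 10.0 * 107.9 * 0.128
Qb = 138.11 kN


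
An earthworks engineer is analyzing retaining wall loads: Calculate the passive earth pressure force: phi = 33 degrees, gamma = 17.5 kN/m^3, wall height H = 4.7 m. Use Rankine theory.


Compute passive earth pressure coefficient:
Kp = tan^2(45 + phi/2) = tan^2(61.5) = 3.39212
Compute passive force:
Pp = 0.5 * Kp * gamma * H^2
Pp = 0.5 * 3.39212 * 17.5 * 4.7^2
Pp = 655.65 kN/m


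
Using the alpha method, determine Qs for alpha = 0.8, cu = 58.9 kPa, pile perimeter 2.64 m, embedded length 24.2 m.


Using Qs = alpha * cu * perimeter * L
Qs = 0.8 * 58.9 * 2.64 * 24.2
Qs = 3010.4 kN


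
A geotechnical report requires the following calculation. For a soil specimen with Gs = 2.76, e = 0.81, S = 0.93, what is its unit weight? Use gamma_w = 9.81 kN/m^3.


Using gamma = gamma_w * (Gs + S*e) / (1 + e)
Numerator: Gs + S*e = 2.76 + 0.93*0.81 = 3.5133
Denominator: 1 + e = 1 + 0.81 = 1.81
gamma = 9.81 * 3.5133 / 1.81
gamma = 19.042 kN/m^3


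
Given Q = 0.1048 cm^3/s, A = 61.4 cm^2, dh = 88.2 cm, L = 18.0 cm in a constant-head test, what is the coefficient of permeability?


Compute hydraulic gradient:
i = dh / L = 88.2 / 18.0 = 4.9
Then apply Darcy's law:
k = Q / (A * i)
k = 0.1048 / (61.4 * 4.9)
k = 0.1048 / 300.86
k = 0.000348 cm/s


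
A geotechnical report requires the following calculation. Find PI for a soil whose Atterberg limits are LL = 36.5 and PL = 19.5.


Using PI = LL - PL
PI = 36.5 - 19.5
PI = 17.0


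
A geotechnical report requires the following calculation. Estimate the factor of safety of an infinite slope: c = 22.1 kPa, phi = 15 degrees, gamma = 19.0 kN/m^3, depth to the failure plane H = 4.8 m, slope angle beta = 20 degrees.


Using Fs = c / (gamma*H*sin(beta)*cos(beta)) + tan(phi)/tan(beta)
Cohesion contribution = 22.1 / (19.0*4.8*sin(20)*cos(20))
Cohesion contribution = 0.75398
Friction contribution = tan(15)/tan(20) = 0.736184
Fs = 0.75398 + 0.736184
Fs = 1.49


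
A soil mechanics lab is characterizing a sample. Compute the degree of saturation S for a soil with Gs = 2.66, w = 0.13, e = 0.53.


Using S = Gs * w / e
S = 2.66 * 0.13 / 0.53
S = 0.6525


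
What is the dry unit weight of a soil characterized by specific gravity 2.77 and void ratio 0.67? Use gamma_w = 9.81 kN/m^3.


Using gamma_d = Gs * gamma_w / (1 + e)
gamma_d = 2.77 * 9.81 / (1 + 0.67)
gamma_d = 2.77 * 9.81 / 1.67
gamma_d = 16.272 kN/m^3


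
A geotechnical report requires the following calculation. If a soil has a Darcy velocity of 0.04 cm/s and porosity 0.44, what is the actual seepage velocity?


Using v_s = v_d / n
v_s = 0.04 / 0.44
v_s = 0.09091 cm/s


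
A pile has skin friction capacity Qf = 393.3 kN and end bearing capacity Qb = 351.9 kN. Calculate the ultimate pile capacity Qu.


Using Qu = Qf + Qb
Qu = 393.3 + 351.9
Qu = 745.2 kN


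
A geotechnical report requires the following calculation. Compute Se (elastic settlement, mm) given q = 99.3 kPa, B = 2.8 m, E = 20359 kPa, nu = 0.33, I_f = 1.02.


Using Se = q * B * (1 - nu^2) * I_f / E
1 - nu^2 = 1 - 0.33^2 = 0.8911
Se = 99.3 * 2.8 * 0.8911 * 1.02 / 20359
Se = 0.012413 m
Convert to mm: Se = 0.012413 * 1000 = 12.413 mm


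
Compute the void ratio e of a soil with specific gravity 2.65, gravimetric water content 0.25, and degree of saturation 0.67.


Using the relation e = Gs * w / S
e = 2.65 * 0.25 / 0.67
e = 0.9888


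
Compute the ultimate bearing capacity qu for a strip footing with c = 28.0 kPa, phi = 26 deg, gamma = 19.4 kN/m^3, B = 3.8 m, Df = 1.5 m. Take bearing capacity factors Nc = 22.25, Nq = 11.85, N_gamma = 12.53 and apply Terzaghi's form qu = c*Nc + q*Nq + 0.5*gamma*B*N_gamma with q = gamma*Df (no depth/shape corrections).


Result: 1429.69 kPa

Derivation:
Compute qu = c*Nc + gamma*Df*Nq + 0.5*gamma*B*N_gamma
Term 1: 28.0 * 22.25 = 623.0
Term 2: 19.4 * 1.5 * 11.85 = 344.835
Term 3: 0.5 * 19.4 * 3.8 * 12.53 = 461.8558
qu = 623.0 + 344.835 + 461.8558
qu = 1429.69 kPa


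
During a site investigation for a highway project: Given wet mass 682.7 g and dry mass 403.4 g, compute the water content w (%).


Using w = (m_wet - m_dry) / m_dry * 100
m_wet - m_dry = 682.7 - 403.4 = 279.3 g
w = 279.3 / 403.4 * 100
w = 69.24 %


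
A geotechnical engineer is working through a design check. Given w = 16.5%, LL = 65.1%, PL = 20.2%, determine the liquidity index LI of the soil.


First compute the plasticity index:
PI = LL - PL = 65.1 - 20.2 = 44.9
Then compute the liquidity index:
LI = (w - PL) / PI
LI = (16.5 - 20.2) / 44.9
LI = -0.082


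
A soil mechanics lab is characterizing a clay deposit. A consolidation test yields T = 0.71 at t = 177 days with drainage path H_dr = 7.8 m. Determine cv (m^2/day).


Result: 0.24405 m^2/day

Derivation:
Using cv = T * H_dr^2 / t
H_dr^2 = 7.8^2 = 60.84
cv = 0.71 * 60.84 / 177
cv = 0.24405 m^2/day


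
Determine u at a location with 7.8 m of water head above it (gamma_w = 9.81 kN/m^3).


Using u = gamma_w * h_w
u = 9.81 * 7.8
u = 76.52 kPa


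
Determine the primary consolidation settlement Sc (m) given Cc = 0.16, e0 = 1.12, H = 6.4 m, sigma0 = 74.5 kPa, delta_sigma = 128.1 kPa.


Using Sc = Cc * H / (1 + e0) * log10((sigma0 + delta_sigma) / sigma0)
Stress ratio = (74.5 + 128.1) / 74.5 = 2.71946
log10(2.71946) = 0.434483
Cc * H / (1 + e0) = 0.16 * 6.4 / (1 + 1.12) = 0.483019
Sc = 0.483019 * 0.434483
Sc = 0.2099 m


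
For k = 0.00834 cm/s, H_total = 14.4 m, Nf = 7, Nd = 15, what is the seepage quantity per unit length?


Convert k to m/s for unit consistency with H:
k = 0.00834 cm/s = 0.00834 / 100 m/s = 8.34e-05 m/s
Using q = k * H * Nf / Nd
Nf / Nd = 7 / 15 = 0.4667
q = 8.34e-05 * 14.4 * 0.4667
q = 0.0005604 m^3/s per m


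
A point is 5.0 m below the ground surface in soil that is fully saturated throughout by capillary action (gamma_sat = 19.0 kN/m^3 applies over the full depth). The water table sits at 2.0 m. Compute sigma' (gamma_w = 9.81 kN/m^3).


Total stress = gamma_sat * depth
sigma = 19.0 * 5.0 = 95.0 kPa
Pore water pressure u = gamma_w * (depth - d_wt)
u = 9.81 * (5.0 - 2.0) = 29.43 kPa
Effective stress = sigma - u
sigma' = 95.0 - 29.43 = 65.57 kPa


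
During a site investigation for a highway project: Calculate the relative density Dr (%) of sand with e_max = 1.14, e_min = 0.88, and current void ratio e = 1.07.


Using Dr = (e_max - e) / (e_max - e_min) * 100
e_max - e = 1.14 - 1.07 = 0.07
e_max - e_min = 1.14 - 0.88 = 0.26
Dr = 0.07 / 0.26 * 100
Dr = 26.92 %


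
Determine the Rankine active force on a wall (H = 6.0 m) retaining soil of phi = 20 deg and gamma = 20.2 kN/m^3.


Compute active earth pressure coefficient:
Ka = tan^2(45 - phi/2) = tan^2(35.0) = 0.490291
Compute active force:
Pa = 0.5 * Ka * gamma * H^2
Pa = 0.5 * 0.490291 * 20.2 * 6.0^2
Pa = 178.27 kN/m


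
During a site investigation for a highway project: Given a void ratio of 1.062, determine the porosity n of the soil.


Using the relation n = e / (1 + e)
n = 1.062 / (1 + 1.062)
n = 1.062 / 2.062
n = 0.515


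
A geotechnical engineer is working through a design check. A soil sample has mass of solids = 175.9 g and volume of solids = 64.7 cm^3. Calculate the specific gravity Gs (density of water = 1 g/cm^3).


Using Gs = m_s / (V_s * rho_w)
Since rho_w = 1 g/cm^3:
Gs = 175.9 / 64.7
Gs = 2.719


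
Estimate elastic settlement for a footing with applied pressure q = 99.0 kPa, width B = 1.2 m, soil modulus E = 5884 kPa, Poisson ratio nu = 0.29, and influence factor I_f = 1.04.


Using Se = q * B * (1 - nu^2) * I_f / E
1 - nu^2 = 1 - 0.29^2 = 0.9159
Se = 99.0 * 1.2 * 0.9159 * 1.04 / 5884
Se = 0.019232 m
Convert to mm: Se = 0.019232 * 1000 = 19.232 mm


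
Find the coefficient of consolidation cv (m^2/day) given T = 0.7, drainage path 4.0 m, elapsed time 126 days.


Using cv = T * H_dr^2 / t
H_dr^2 = 4.0^2 = 16.0
cv = 0.7 * 16.0 / 126
cv = 0.08889 m^2/day


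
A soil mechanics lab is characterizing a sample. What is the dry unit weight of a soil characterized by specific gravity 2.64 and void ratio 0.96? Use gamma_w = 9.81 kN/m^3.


Using gamma_d = Gs * gamma_w / (1 + e)
gamma_d = 2.64 * 9.81 / (1 + 0.96)
gamma_d = 2.64 * 9.81 / 1.96
gamma_d = 13.213 kN/m^3


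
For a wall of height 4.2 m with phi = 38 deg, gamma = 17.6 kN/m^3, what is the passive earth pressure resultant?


Compute passive earth pressure coefficient:
Kp = tan^2(45 + phi/2) = tan^2(64.0) = 4.203746
Compute passive force:
Pp = 0.5 * Kp * gamma * H^2
Pp = 0.5 * 4.203746 * 17.6 * 4.2^2
Pp = 652.56 kN/m


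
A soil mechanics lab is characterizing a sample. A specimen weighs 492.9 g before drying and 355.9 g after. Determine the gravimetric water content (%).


Result: 38.49 %

Derivation:
Using w = (m_wet - m_dry) / m_dry * 100
m_wet - m_dry = 492.9 - 355.9 = 137.0 g
w = 137.0 / 355.9 * 100
w = 38.49 %


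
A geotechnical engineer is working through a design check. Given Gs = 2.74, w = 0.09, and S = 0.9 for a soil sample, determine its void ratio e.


Using the relation e = Gs * w / S
e = 2.74 * 0.09 / 0.9
e = 0.274


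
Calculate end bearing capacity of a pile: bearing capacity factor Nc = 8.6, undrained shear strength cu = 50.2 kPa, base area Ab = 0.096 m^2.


Result: 41.45 kN

Derivation:
Using Qb = Nc * cu * Ab
Qb = 8.6 * 50.2 * 0.096
Qb = 41.45 kN


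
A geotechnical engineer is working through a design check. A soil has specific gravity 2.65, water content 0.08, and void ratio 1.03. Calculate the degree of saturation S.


Using S = Gs * w / e
S = 2.65 * 0.08 / 1.03
S = 0.2058


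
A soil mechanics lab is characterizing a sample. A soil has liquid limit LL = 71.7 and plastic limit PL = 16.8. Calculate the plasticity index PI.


Using PI = LL - PL
PI = 71.7 - 16.8
PI = 54.9


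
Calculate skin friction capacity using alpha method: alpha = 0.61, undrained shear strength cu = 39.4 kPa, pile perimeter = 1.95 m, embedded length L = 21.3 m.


Using Qs = alpha * cu * perimeter * L
Qs = 0.61 * 39.4 * 1.95 * 21.3
Qs = 998.25 kN


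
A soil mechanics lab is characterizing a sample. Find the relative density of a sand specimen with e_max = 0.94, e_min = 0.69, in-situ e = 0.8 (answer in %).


Using Dr = (e_max - e) / (e_max - e_min) * 100
e_max - e = 0.94 - 0.8 = 0.14
e_max - e_min = 0.94 - 0.69 = 0.25
Dr = 0.14 / 0.25 * 100
Dr = 56.0 %


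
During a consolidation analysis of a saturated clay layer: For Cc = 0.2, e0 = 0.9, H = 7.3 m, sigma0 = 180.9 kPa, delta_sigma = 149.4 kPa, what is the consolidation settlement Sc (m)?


Using Sc = Cc * H / (1 + e0) * log10((sigma0 + delta_sigma) / sigma0)
Stress ratio = (180.9 + 149.4) / 180.9 = 1.82587
log10(1.82587) = 0.26147
Cc * H / (1 + e0) = 0.2 * 7.3 / (1 + 0.9) = 0.768421
Sc = 0.768421 * 0.26147
Sc = 0.2009 m


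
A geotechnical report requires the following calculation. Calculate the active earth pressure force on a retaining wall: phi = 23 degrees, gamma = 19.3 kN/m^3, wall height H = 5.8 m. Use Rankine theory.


Compute active earth pressure coefficient:
Ka = tan^2(45 - phi/2) = tan^2(33.5) = 0.438092
Compute active force:
Pa = 0.5 * Ka * gamma * H^2
Pa = 0.5 * 0.438092 * 19.3 * 5.8^2
Pa = 142.22 kN/m


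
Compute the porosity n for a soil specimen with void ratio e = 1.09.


Result: 0.5215

Derivation:
Using the relation n = e / (1 + e)
n = 1.09 / (1 + 1.09)
n = 1.09 / 2.09
n = 0.5215


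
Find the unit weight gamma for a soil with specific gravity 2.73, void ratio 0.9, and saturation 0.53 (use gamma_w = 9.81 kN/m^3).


Using gamma = gamma_w * (Gs + S*e) / (1 + e)
Numerator: Gs + S*e = 2.73 + 0.53*0.9 = 3.207
Denominator: 1 + e = 1 + 0.9 = 1.9
gamma = 9.81 * 3.207 / 1.9
gamma = 16.558 kN/m^3


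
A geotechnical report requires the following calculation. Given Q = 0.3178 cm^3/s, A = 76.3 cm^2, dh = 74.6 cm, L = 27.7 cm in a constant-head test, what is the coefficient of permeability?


Compute hydraulic gradient:
i = dh / L = 74.6 / 27.7 = 2.69314
Then apply Darcy's law:
k = Q / (A * i)
k = 0.3178 / (76.3 * 2.69314)
k = 0.3178 / 205.487
k = 0.001547 cm/s


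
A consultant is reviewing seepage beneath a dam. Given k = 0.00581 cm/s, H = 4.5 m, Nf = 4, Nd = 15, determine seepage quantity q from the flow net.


Convert k to m/s for unit consistency with H:
k = 0.00581 cm/s = 0.00581 / 100 m/s = 5.81e-05 m/s
Using q = k * H * Nf / Nd
Nf / Nd = 4 / 15 = 0.2667
q = 5.81e-05 * 4.5 * 0.2667
q = 6.972e-05 m^3/s per m


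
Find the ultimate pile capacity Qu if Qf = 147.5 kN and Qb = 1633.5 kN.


Result: 1781.0 kN

Derivation:
Using Qu = Qf + Qb
Qu = 147.5 + 1633.5
Qu = 1781.0 kN


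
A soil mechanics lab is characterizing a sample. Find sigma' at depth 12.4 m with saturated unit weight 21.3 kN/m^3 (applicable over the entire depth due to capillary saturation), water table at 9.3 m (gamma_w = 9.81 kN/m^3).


Total stress = gamma_sat * depth
sigma = 21.3 * 12.4 = 264.12 kPa
Pore water pressure u = gamma_w * (depth - d_wt)
u = 9.81 * (12.4 - 9.3) = 30.411 kPa
Effective stress = sigma - u
sigma' = 264.12 - 30.411 = 233.71 kPa


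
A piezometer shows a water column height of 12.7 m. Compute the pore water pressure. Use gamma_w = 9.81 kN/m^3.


Using u = gamma_w * h_w
u = 9.81 * 12.7
u = 124.59 kPa


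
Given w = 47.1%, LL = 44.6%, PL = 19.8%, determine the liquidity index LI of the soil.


Result: 1.101

Derivation:
First compute the plasticity index:
PI = LL - PL = 44.6 - 19.8 = 24.8
Then compute the liquidity index:
LI = (w - PL) / PI
LI = (47.1 - 19.8) / 24.8
LI = 1.101


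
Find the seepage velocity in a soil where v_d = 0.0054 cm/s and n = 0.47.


Using v_s = v_d / n
v_s = 0.0054 / 0.47
v_s = 0.01149 cm/s


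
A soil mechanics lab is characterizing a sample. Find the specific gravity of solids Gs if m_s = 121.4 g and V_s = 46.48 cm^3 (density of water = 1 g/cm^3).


Using Gs = m_s / (V_s * rho_w)
Since rho_w = 1 g/cm^3:
Gs = 121.4 / 46.48
Gs = 2.612


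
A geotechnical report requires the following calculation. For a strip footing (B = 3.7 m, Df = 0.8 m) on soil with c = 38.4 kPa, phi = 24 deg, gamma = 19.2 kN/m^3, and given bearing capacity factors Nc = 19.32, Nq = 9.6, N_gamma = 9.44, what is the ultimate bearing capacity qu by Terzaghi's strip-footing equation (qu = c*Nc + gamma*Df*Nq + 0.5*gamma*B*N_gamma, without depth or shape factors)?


Compute qu = c*Nc + gamma*Df*Nq + 0.5*gamma*B*N_gamma
Term 1: 38.4 * 19.32 = 741.888
Term 2: 19.2 * 0.8 * 9.6 = 147.456
Term 3: 0.5 * 19.2 * 3.7 * 9.44 = 335.3088
qu = 741.888 + 147.456 + 335.3088
qu = 1224.65 kPa


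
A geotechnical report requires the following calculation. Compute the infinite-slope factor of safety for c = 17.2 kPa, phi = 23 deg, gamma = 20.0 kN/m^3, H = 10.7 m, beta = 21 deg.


Using Fs = c / (gamma*H*sin(beta)*cos(beta)) + tan(phi)/tan(beta)
Cohesion contribution = 17.2 / (20.0*10.7*sin(21)*cos(21))
Cohesion contribution = 0.240234
Friction contribution = tan(23)/tan(21) = 1.10579
Fs = 0.240234 + 1.10579
Fs = 1.346


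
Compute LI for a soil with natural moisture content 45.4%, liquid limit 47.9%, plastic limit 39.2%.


Result: 0.713

Derivation:
First compute the plasticity index:
PI = LL - PL = 47.9 - 39.2 = 8.7
Then compute the liquidity index:
LI = (w - PL) / PI
LI = (45.4 - 39.2) / 8.7
LI = 0.713


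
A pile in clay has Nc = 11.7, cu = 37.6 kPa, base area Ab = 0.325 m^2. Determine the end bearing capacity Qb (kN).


Using Qb = Nc * cu * Ab
Qb = 11.7 * 37.6 * 0.325
Qb = 142.97 kN


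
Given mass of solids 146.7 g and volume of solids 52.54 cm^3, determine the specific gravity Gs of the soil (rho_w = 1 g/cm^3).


Using Gs = m_s / (V_s * rho_w)
Since rho_w = 1 g/cm^3:
Gs = 146.7 / 52.54
Gs = 2.792


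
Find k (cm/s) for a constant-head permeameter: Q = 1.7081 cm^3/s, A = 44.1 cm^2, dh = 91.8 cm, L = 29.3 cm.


Result: 0.012362 cm/s

Derivation:
Compute hydraulic gradient:
i = dh / L = 91.8 / 29.3 = 3.13311
Then apply Darcy's law:
k = Q / (A * i)
k = 1.7081 / (44.1 * 3.13311)
k = 1.7081 / 138.17
k = 0.012362 cm/s


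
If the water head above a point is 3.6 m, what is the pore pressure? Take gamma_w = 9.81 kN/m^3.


Using u = gamma_w * h_w
u = 9.81 * 3.6
u = 35.32 kPa


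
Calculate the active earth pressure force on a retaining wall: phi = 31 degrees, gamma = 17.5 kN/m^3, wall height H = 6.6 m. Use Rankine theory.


Compute active earth pressure coefficient:
Ka = tan^2(45 - phi/2) = tan^2(29.5) = 0.320099
Compute active force:
Pa = 0.5 * Ka * gamma * H^2
Pa = 0.5 * 0.320099 * 17.5 * 6.6^2
Pa = 122.01 kN/m


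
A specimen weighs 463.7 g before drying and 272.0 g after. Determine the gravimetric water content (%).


Using w = (m_wet - m_dry) / m_dry * 100
m_wet - m_dry = 463.7 - 272.0 = 191.7 g
w = 191.7 / 272.0 * 100
w = 70.48 %


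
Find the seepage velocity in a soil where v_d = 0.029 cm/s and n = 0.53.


Result: 0.05472 cm/s

Derivation:
Using v_s = v_d / n
v_s = 0.029 / 0.53
v_s = 0.05472 cm/s


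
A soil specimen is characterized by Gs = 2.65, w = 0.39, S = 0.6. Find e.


Result: 1.7225

Derivation:
Using the relation e = Gs * w / S
e = 2.65 * 0.39 / 0.6
e = 1.7225


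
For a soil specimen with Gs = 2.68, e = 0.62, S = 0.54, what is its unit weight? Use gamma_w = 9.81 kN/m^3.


Using gamma = gamma_w * (Gs + S*e) / (1 + e)
Numerator: Gs + S*e = 2.68 + 0.54*0.62 = 3.0148
Denominator: 1 + e = 1 + 0.62 = 1.62
gamma = 9.81 * 3.0148 / 1.62
gamma = 18.256 kN/m^3


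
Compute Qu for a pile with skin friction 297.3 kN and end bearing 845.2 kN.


Using Qu = Qf + Qb
Qu = 297.3 + 845.2
Qu = 1142.5 kN


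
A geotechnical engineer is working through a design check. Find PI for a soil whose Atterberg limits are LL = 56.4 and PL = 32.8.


Using PI = LL - PL
PI = 56.4 - 32.8
PI = 23.6


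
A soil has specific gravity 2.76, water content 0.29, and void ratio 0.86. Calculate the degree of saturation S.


Using S = Gs * w / e
S = 2.76 * 0.29 / 0.86
S = 0.9307


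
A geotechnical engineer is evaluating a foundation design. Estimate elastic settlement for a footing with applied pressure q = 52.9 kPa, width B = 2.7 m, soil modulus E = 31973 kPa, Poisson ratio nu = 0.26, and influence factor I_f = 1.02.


Using Se = q * B * (1 - nu^2) * I_f / E
1 - nu^2 = 1 - 0.26^2 = 0.9324
Se = 52.9 * 2.7 * 0.9324 * 1.02 / 31973
Se = 0.004249 m
Convert to mm: Se = 0.004249 * 1000 = 4.249 mm


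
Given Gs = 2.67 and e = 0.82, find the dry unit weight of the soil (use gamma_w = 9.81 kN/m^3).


Result: 14.392 kN/m^3

Derivation:
Using gamma_d = Gs * gamma_w / (1 + e)
gamma_d = 2.67 * 9.81 / (1 + 0.82)
gamma_d = 2.67 * 9.81 / 1.82
gamma_d = 14.392 kN/m^3


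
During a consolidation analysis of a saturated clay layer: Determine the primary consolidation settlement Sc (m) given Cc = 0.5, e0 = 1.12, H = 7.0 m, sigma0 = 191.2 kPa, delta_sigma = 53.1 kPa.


Using Sc = Cc * H / (1 + e0) * log10((sigma0 + delta_sigma) / sigma0)
Stress ratio = (191.2 + 53.1) / 191.2 = 1.27772
log10(1.27772) = 0.106436
Cc * H / (1 + e0) = 0.5 * 7.0 / (1 + 1.12) = 1.65094
Sc = 1.65094 * 0.106436
Sc = 0.1757 m


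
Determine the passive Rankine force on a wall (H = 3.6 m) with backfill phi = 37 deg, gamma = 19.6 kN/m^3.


Result: 510.93 kN/m

Derivation:
Compute passive earth pressure coefficient:
Kp = tan^2(45 + phi/2) = tan^2(63.5) = 4.022791
Compute passive force:
Pp = 0.5 * Kp * gamma * H^2
Pp = 0.5 * 4.022791 * 19.6 * 3.6^2
Pp = 510.93 kN/m


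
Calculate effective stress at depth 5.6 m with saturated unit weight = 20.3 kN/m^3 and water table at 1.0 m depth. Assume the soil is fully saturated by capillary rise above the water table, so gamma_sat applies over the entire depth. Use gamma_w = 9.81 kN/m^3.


Total stress = gamma_sat * depth
sigma = 20.3 * 5.6 = 113.68 kPa
Pore water pressure u = gamma_w * (depth - d_wt)
u = 9.81 * (5.6 - 1.0) = 45.126 kPa
Effective stress = sigma - u
sigma' = 113.68 - 45.126 = 68.55 kPa


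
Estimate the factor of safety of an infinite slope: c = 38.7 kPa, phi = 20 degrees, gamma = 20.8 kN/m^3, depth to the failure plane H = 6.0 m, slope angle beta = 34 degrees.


Using Fs = c / (gamma*H*sin(beta)*cos(beta)) + tan(phi)/tan(beta)
Cohesion contribution = 38.7 / (20.8*6.0*sin(34)*cos(34))
Cohesion contribution = 0.668899
Friction contribution = tan(20)/tan(34) = 0.539608
Fs = 0.668899 + 0.539608
Fs = 1.209


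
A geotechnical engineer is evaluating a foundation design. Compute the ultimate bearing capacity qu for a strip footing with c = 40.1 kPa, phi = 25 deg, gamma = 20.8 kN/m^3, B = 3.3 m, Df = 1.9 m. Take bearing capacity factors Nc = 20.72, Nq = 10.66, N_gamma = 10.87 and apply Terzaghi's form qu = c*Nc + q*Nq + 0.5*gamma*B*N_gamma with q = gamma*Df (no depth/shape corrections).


Compute qu = c*Nc + gamma*Df*Nq + 0.5*gamma*B*N_gamma
Term 1: 40.1 * 20.72 = 830.872
Term 2: 20.8 * 1.9 * 10.66 = 421.2832
Term 3: 0.5 * 20.8 * 3.3 * 10.87 = 373.0584
qu = 830.872 + 421.2832 + 373.0584
qu = 1625.21 kPa


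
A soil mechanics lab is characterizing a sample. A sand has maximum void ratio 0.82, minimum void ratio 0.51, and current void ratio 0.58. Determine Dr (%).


Result: 77.42 %

Derivation:
Using Dr = (e_max - e) / (e_max - e_min) * 100
e_max - e = 0.82 - 0.58 = 0.24
e_max - e_min = 0.82 - 0.51 = 0.31
Dr = 0.24 / 0.31 * 100
Dr = 77.42 %


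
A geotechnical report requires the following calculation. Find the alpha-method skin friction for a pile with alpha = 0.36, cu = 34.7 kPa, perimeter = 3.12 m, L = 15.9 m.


Using Qs = alpha * cu * perimeter * L
Qs = 0.36 * 34.7 * 3.12 * 15.9
Qs = 619.7 kN


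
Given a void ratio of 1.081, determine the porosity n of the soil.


Using the relation n = e / (1 + e)
n = 1.081 / (1 + 1.081)
n = 1.081 / 2.081
n = 0.5195
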